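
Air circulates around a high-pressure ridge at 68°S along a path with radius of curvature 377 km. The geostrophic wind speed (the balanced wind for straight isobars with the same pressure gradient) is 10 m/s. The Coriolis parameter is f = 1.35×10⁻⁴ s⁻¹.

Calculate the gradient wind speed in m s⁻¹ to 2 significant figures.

14 m s⁻¹

Around a high, pressure-gradient force acts outward with centrifugal, so Coriolis balances both:
fV = (1/ρ)|∂P/∂n| + V²/R  →  V² − fR·V + fR·V_g = 0
With fR = 1.35×10⁻⁴ × 377×10³ m = 50.9 m/s:
V = [fR − √((fR)² − 4 fR V_g)]/2 = [50.9 − √(50.9² − 4×50.9×10)]/2 = 13.7 m/s
Supergeostrophic (V > V_g = 10 m/s), as expected around a high.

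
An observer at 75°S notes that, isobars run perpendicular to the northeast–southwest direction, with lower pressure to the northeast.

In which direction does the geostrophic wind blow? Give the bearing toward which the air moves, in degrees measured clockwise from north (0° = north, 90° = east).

315°

The pressure-gradient force points toward the northeast (bearing 045°).
Geostrophic balance: in the Southern Hemisphere the Coriolis force deflects motion to the left, so the geostrophic wind blows 90° to the left of the pressure-gradient force (low pressure on the right).
Rotating 045° by 90° counterclockwise gives 315° — the wind blows toward the northwest.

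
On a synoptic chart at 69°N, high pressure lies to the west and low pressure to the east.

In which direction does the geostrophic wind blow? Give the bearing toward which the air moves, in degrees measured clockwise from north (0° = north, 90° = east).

The pressure-gradient force points toward the east (bearing 090°).
Geostrophic balance: in the Northern Hemisphere the Coriolis force deflects motion to the right, so the geostrophic wind blows 90° to the right of the pressure-gradient force (low pressure on the left).
Rotating 090° by 90° clockwise gives 180° — the wind blows toward the south.

180°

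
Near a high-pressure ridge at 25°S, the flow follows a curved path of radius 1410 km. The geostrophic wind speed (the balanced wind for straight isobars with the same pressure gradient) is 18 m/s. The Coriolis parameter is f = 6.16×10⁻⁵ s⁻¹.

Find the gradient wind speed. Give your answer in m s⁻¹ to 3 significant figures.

Around a high, pressure-gradient force acts outward with centrifugal, so Coriolis balances both:
fV = (1/ρ)|∂P/∂n| + V²/R  →  V² − fR·V + fR·V_g = 0
With fR = 6.16×10⁻⁵ × 1410×10³ m = 86.9 m/s:
V = [fR − √((fR)² − 4 fR V_g)]/2 = [86.9 − √(86.9² − 4×86.9×18)]/2 = 25.5 m/s
Supergeostrophic (V > V_g = 18 m/s), as expected around a high.

25.5 m s⁻¹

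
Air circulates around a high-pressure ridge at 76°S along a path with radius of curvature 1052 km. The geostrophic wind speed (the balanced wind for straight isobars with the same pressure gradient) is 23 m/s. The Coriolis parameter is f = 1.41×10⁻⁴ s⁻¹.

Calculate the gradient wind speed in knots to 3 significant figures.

Around a high, pressure-gradient force acts outward with centrifugal, so Coriolis balances both:
fV = (1/ρ)|∂P/∂n| + V²/R  →  V² − fR·V + fR·V_g = 0
With fR = 1.41×10⁻⁴ × 1052×10³ m = 148 m/s:
V = [fR − √((fR)² − 4 fR V_g)]/2 = [148 − √(148² − 4×148×23)]/2 = 28.5 m/s
Supergeostrophic (V > V_g = 23 m/s), as expected around a high.
Converting: 28.5 m/s × 1.944 = 55.3 knots

55.3 knots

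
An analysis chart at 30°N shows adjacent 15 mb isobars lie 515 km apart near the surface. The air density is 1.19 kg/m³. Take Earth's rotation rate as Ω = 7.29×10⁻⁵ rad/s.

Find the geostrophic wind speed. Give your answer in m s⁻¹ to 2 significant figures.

34 m s⁻¹

Coriolis parameter at 30°N:
f = 2Ω sin φ = 2 × 7.29×10⁻⁵ × sin 30° = 7.29×10⁻⁵ s⁻¹
Pressure gradient: |∂P/∂n| = 1500 Pa / 515000 m = 2.91×10⁻³ Pa/m
Geostrophic balance (pressure-gradient force = Coriolis force):
V_g = (1/(fρ)) |∂P/∂n| = 2.91×10⁻³ / (7.29×10⁻⁵ × 1.19) = 33.6 m/s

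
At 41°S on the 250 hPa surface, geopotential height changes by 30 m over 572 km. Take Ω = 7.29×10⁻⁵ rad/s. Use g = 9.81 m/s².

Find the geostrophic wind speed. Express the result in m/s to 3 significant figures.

5.38 m/s

Coriolis parameter at 41°S:
f = 2Ω sin φ = 2 × 7.29×10⁻⁵ × sin 41° = 9.57×10⁻⁵ s⁻¹
Height gradient: |∂Z/∂n| = 30 m / 572000 m = 5.24×10⁻⁵
On a pressure surface, geostrophic balance gives V_g = (g/f)|∂Z/∂n|:
V_g = 9.81 × 5.24×10⁻⁵ / 9.57×10⁻⁵ = 5.38 m/s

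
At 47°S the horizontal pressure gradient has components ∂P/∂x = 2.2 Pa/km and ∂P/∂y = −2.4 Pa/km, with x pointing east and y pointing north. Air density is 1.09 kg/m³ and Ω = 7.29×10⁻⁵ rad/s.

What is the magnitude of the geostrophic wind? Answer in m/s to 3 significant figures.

Coriolis parameter at 47°S:
f = 2Ω sin φ = 2 × 7.29×10⁻⁵ × sin 47° = 1.07×10⁻⁴ s⁻¹
In the Southern Hemisphere f is negative: f = −1.07×10⁻⁴ s⁻¹.
Component geostrophic relations (x east, y north):
u_g = −(1/(fρ)) ∂P/∂y,  v_g = (1/(fρ)) ∂P/∂x
u_g = −(−2.4×10⁻³)/(−1.07×10⁻⁴ × 1.09) = −20.6 m/s;  v_g = (2.2×10⁻³)/(−1.07×10⁻⁴ × 1.09) = −18.9 m/s
|V_g| = √(u_g² + v_g²) = 28.0 m/s

28.0 m/s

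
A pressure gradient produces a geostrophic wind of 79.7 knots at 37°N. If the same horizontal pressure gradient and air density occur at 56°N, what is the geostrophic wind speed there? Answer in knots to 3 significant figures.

With the same pressure gradient and density, V_g ∝ 1/f ∝ 1/sin φ.
V₂ = V₁ · sin φ₁ / sin φ₂ = 79.7 × sin 37° / sin 56°
V₂ = 79.7 × 0.6018/0.8290 = 57.9 knots

57.9 knots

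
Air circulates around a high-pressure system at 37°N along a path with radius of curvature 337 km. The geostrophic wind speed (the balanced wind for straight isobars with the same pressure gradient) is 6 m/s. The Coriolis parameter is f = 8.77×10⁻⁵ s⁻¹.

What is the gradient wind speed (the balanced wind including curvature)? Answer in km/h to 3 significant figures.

30.1 km/h

Around a high, pressure-gradient force acts outward with centrifugal, so Coriolis balances both:
fV = (1/ρ)|∂P/∂n| + V²/R  →  V² − fR·V + fR·V_g = 0
With fR = 8.77×10⁻⁵ × 337×10³ m = 29.6 m/s:
V = [fR − √((fR)² − 4 fR V_g)]/2 = [29.6 − √(29.6² − 4×29.6×6)]/2 = 8.37 m/s
Supergeostrophic (V > V_g = 6 m/s), as expected around a high.
Converting: 8.37 m/s × 3.6 = 30.1 km/h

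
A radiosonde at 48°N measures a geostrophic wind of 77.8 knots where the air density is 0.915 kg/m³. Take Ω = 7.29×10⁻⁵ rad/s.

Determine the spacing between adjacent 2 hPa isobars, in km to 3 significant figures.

Coriolis parameter at 48°N:
f = 2Ω sin φ = 2 × 7.29×10⁻⁵ × sin 48° = 1.08×10⁻⁴ s⁻¹
Wind speed in SI: 77.8 knots = 40.0 m/s
Geostrophic balance rearranged: |∂P/∂n| = f ρ V_g
|∂P/∂n| = 1.08×10⁻⁴ × 0.915 × 40.0 = 3.97×10⁻³ Pa/m
Isobar spacing: Δn = ΔP/|∂P/∂n| = 200 Pa / 3.97×10⁻³ Pa/m = 50403 m ≈ 50.4 km

50.4 km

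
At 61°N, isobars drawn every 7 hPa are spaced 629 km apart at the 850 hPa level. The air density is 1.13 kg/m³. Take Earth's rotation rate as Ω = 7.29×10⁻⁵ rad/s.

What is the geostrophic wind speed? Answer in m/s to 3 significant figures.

Coriolis parameter at 61°N:
f = 2Ω sin φ = 2 × 7.29×10⁻⁵ × sin 61° = 1.28×10⁻⁴ s⁻¹
Pressure gradient: |∂P/∂n| = 700 Pa / 629000 m = 1.11×10⁻³ Pa/m
Geostrophic balance (pressure-gradient force = Coriolis force):
V_g = (1/(fρ)) |∂P/∂n| = 1.11×10⁻³ / (1.28×10⁻⁴ × 1.13) = 7.72 m/s

7.72 m/s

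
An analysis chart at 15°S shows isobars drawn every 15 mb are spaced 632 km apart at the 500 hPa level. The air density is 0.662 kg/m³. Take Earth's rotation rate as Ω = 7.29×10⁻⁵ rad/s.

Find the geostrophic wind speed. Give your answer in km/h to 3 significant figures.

342 km/h

Coriolis parameter at 15°S:
f = 2Ω sin φ = 2 × 7.29×10⁻⁵ × sin 15° = 3.77×10⁻⁵ s⁻¹
Pressure gradient: |∂P/∂n| = 1500 Pa / 632000 m = 2.37×10⁻³ Pa/m
Geostrophic balance (pressure-gradient force = Coriolis force):
V_g = (1/(fρ)) |∂P/∂n| = 2.37×10⁻³ / (3.77×10⁻⁵ × 0.662) = 95.0 m/s
Converting: 95.0 m/s × 3.6 = 342 km/h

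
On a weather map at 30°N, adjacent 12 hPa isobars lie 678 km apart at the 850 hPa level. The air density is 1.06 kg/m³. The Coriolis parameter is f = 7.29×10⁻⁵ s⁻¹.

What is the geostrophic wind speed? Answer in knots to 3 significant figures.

44.5 knots

Pressure gradient: |∂P/∂n| = 1200 Pa / 678000 m = 1.77×10⁻³ Pa/m
Geostrophic balance (pressure-gradient force = Coriolis force):
V_g = (1/(fρ)) |∂P/∂n| = 1.77×10⁻³ / (7.29×10⁻⁵ × 1.06) = 22.9 m/s
Converting: 22.9 m/s × 1.944 = 44.5 knots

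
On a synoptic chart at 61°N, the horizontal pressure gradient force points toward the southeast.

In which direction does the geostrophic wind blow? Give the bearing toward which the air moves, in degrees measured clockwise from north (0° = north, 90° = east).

The pressure-gradient force points toward the southeast (bearing 135°).
Geostrophic balance: in the Northern Hemisphere the Coriolis force deflects motion to the right, so the geostrophic wind blows 90° to the right of the pressure-gradient force (low pressure on the left).
Rotating 135° by 90° clockwise gives 225° — the wind blows toward the southwest.

225°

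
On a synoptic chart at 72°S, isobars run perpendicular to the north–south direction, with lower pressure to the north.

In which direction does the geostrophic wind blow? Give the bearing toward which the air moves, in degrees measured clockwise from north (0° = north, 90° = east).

270°

The pressure-gradient force points toward the north (bearing 000°).
Geostrophic balance: in the Southern Hemisphere the Coriolis force deflects motion to the left, so the geostrophic wind blows 90° to the left of the pressure-gradient force (low pressure on the right).
Rotating 000° by 90° counterclockwise gives 270° — the wind blows toward the west.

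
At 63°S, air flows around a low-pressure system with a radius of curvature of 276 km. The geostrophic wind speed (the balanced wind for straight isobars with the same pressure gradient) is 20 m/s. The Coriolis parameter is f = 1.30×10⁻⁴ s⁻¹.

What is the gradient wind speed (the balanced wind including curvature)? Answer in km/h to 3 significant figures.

51.5 km/h

Around a low, centrifugal force acts outward with Coriolis, so pressure-gradient force balances both:
(1/ρ)|∂P/∂n| = fV + V²/R  →  V² + fR·V − fR·V_g = 0
With fR = 1.30×10⁻⁴ × 276×10³ m = 35.9 m/s:
V = [−fR + √((fR)² + 4 fR V_g)]/2 = [−35.9 + √(35.9² + 4×35.9×20)]/2 = 14.3 m/s
Subgeostrophic (V < V_g = 20 m/s), as expected around a low.
Converting: 14.3 m/s × 3.6 = 51.5 km/h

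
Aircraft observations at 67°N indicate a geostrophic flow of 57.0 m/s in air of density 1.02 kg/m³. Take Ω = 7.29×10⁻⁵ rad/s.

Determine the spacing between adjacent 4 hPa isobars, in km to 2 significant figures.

51 km

Coriolis parameter at 67°N:
f = 2Ω sin φ = 2 × 7.29×10⁻⁵ × sin 67° = 1.34×10⁻⁴ s⁻¹
Geostrophic balance rearranged: |∂P/∂n| = f ρ V_g
|∂P/∂n| = 1.34×10⁻⁴ × 1.02 × 57.0 = 7.80×10⁻³ Pa/m
Isobar spacing: Δn = ΔP/|∂P/∂n| = 400 Pa / 7.80×10⁻³ Pa/m = 51263 m ≈ 51 km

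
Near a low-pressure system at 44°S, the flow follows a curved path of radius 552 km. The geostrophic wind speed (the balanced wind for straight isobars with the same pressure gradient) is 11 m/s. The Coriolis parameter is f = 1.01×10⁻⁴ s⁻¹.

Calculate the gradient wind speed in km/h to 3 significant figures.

Around a low, centrifugal force acts outward with Coriolis, so pressure-gradient force balances both:
(1/ρ)|∂P/∂n| = fV + V²/R  →  V² + fR·V − fR·V_g = 0
With fR = 1.01×10⁻⁴ × 552×10³ m = 55.8 m/s:
V = [−fR + √((fR)² + 4 fR V_g)]/2 = [−55.8 + √(55.8² + 4×55.8×11)]/2 = 9.41 m/s
Subgeostrophic (V < V_g = 11 m/s), as expected around a low.
Converting: 9.41 m/s × 3.6 = 33.9 km/h

33.9 km/h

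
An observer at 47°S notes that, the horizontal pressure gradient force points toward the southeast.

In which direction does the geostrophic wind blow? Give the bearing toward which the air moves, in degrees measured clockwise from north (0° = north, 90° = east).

The pressure-gradient force points toward the southeast (bearing 135°).
Geostrophic balance: in the Southern Hemisphere the Coriolis force deflects motion to the left, so the geostrophic wind blows 90° to the left of the pressure-gradient force (low pressure on the right).
Rotating 135° by 90° counterclockwise gives 045° — the wind blows toward the northeast.

045°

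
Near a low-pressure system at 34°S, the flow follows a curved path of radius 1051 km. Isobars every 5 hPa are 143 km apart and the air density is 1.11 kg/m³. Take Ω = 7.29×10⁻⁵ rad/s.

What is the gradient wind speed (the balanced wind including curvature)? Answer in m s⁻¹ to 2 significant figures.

Coriolis parameter at 34°S:
f = 2Ω sin φ = 2 × 7.29×10⁻⁵ × sin 34° = 8.15×10⁻⁵ s⁻¹
Pressure gradient: |∂P/∂n| = 500 Pa / 143000 m = 3.50×10⁻³ Pa/m
Geostrophic speed: V_g = |∂P/∂n|/(fρ) = 3.50×10⁻³/(8.15×10⁻⁵ × 1.11) = 38.6 m/s
Around a low, centrifugal force acts outward with Coriolis, so pressure-gradient force balances both:
(1/ρ)|∂P/∂n| = fV + V²/R  →  V² + fR·V − fR·V_g = 0
With fR = 8.15×10⁻⁵ × 1051×10³ m = 85.7 m/s:
V = [−fR + √((fR)² + 4 fR V_g)]/2 = [−85.7 + √(85.7² + 4×85.7×38.6)]/2 = 28.9 m/s
Subgeostrophic (V < V_g = 38.6 m/s), as expected around a low.

29 m s⁻¹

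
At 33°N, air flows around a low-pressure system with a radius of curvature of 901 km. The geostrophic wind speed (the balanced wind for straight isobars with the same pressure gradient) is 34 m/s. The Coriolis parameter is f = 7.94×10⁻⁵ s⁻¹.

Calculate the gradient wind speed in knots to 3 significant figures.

48.9 knots

Around a low, centrifugal force acts outward with Coriolis, so pressure-gradient force balances both:
(1/ρ)|∂P/∂n| = fV + V²/R  →  V² + fR·V − fR·V_g = 0
With fR = 7.94×10⁻⁵ × 901×10³ m = 71.5 m/s:
V = [−fR + √((fR)² + 4 fR V_g)]/2 = [−71.5 + √(71.5² + 4×71.5×34)]/2 = 25.2 m/s
Subgeostrophic (V < V_g = 34 m/s), as expected around a low.
Converting: 25.2 m/s × 1.944 = 48.9 knots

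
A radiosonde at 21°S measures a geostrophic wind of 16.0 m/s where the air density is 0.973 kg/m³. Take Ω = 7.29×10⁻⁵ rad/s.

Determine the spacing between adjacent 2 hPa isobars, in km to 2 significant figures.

Coriolis parameter at 21°S:
f = 2Ω sin φ = 2 × 7.29×10⁻⁵ × sin 21° = 5.23×10⁻⁵ s⁻¹
Geostrophic balance rearranged: |∂P/∂n| = f ρ V_g
|∂P/∂n| = 5.23×10⁻⁵ × 0.973 × 16.0 = 8.13×10⁻⁴ Pa/m
Isobar spacing: Δn = ΔP/|∂P/∂n| = 200 Pa / 8.13×10⁻⁴ Pa/m = 245873 m ≈ 250 km

250 km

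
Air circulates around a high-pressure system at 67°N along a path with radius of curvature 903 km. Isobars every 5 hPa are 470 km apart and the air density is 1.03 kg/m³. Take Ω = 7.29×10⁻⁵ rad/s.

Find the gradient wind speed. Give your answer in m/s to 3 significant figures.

8.26 m/s

Coriolis parameter at 67°N:
f = 2Ω sin φ = 2 × 7.29×10⁻⁵ × sin 67° = 1.34×10⁻⁴ s⁻¹
Pressure gradient: |∂P/∂n| = 500 Pa / 470000 m = 1.06×10⁻³ Pa/m
Geostrophic speed: V_g = |∂P/∂n|/(fρ) = 1.06×10⁻³/(1.34×10⁻⁴ × 1.03) = 7.70 m/s
Around a high, pressure-gradient force acts outward with centrifugal, so Coriolis balances both:
fV = (1/ρ)|∂P/∂n| + V²/R  →  V² − fR·V + fR·V_g = 0
With fR = 1.34×10⁻⁴ × 903×10³ m = 121 m/s:
V = [fR − √((fR)² − 4 fR V_g)]/2 = [121 − √(121² − 4×121×7.7)]/2 = 8.26 m/s
Supergeostrophic (V > V_g = 7.7 m/s), as expected around a high.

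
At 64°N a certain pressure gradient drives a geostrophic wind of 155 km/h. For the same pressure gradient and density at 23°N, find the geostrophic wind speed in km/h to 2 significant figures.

With the same pressure gradient and density, V_g ∝ 1/f ∝ 1/sin φ.
V₂ = V₁ · sin φ₁ / sin φ₂ = 155 × sin 64° / sin 23°
V₂ = 155 × 0.8988/0.3907 = 360 km/h

360 km/h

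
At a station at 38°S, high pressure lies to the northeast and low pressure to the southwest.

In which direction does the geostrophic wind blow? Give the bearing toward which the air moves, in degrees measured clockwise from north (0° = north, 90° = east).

135°

The pressure-gradient force points toward the southwest (bearing 225°).
Geostrophic balance: in the Southern Hemisphere the Coriolis force deflects motion to the left, so the geostrophic wind blows 90° to the left of the pressure-gradient force (low pressure on the right).
Rotating 225° by 90° counterclockwise gives 135° — the wind blows toward the southeast.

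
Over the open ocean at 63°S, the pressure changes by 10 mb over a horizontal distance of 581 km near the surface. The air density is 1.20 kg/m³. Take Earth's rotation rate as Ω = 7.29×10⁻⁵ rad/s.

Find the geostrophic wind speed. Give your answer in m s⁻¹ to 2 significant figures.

11 m s⁻¹

Coriolis parameter at 63°S:
f = 2Ω sin φ = 2 × 7.29×10⁻⁵ × sin 63° = 1.30×10⁻⁴ s⁻¹
Pressure gradient: |∂P/∂n| = 1000 Pa / 581000 m = 1.72×10⁻³ Pa/m
Geostrophic balance (pressure-gradient force = Coriolis force):
V_g = (1/(fρ)) |∂P/∂n| = 1.72×10⁻³ / (1.30×10⁻⁴ × 1.20) = 11.0 m/s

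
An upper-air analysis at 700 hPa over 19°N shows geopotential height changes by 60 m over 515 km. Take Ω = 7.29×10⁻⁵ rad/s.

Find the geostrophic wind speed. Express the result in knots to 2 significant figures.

47 knots

Coriolis parameter at 19°N:
f = 2Ω sin φ = 2 × 7.29×10⁻⁵ × sin 19° = 4.75×10⁻⁵ s⁻¹
Height gradient: |∂Z/∂n| = 60 m / 515000 m = 1.17×10⁻⁴
On a pressure surface, geostrophic balance gives V_g = (g/f)|∂Z/∂n|:
V_g = 9.81 × 1.17×10⁻⁴ / 4.75×10⁻⁵ = 24.1 m/s
Converting: 24.1 m/s × 1.944 = 47 knots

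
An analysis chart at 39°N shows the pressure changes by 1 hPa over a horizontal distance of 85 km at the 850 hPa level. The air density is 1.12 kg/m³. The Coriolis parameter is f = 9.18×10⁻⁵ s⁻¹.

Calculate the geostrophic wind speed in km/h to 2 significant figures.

41 km/h

Pressure gradient: |∂P/∂n| = 100 Pa / 85000 m = 1.18×10⁻³ Pa/m
Geostrophic balance (pressure-gradient force = Coriolis force):
V_g = (1/(fρ)) |∂P/∂n| = 1.18×10⁻³ / (9.18×10⁻⁵ × 1.12) = 11.4 m/s
Converting: 11.4 m/s × 3.6 = 41 km/h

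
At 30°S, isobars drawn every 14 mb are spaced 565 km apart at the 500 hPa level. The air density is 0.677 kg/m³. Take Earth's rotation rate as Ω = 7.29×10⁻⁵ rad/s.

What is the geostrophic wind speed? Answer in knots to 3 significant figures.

Coriolis parameter at 30°S:
f = 2Ω sin φ = 2 × 7.29×10⁻⁵ × sin 30° = 7.29×10⁻⁵ s⁻¹
Pressure gradient: |∂P/∂n| = 1400 Pa / 565000 m = 2.48×10⁻³ Pa/m
Geostrophic balance (pressure-gradient force = Coriolis force):
V_g = (1/(fρ)) |∂P/∂n| = 2.48×10⁻³ / (7.29×10⁻⁵ × 0.677) = 50.2 m/s
Converting: 50.2 m/s × 1.944 = 97.6 knots

97.6 knots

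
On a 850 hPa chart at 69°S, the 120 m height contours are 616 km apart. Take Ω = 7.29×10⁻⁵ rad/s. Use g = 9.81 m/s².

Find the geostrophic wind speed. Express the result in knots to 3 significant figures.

Coriolis parameter at 69°S:
f = 2Ω sin φ = 2 × 7.29×10⁻⁵ × sin 69° = 1.36×10⁻⁴ s⁻¹
Height gradient: |∂Z/∂n| = 120 m / 616000 m = 1.95×10⁻⁴
On a pressure surface, geostrophic balance gives V_g = (g/f)|∂Z/∂n|:
V_g = 9.81 × 1.95×10⁻⁴ / 1.36×10⁻⁴ = 14.0 m/s
Converting: 14.0 m/s × 1.944 = 27.3 knots

27.3 knots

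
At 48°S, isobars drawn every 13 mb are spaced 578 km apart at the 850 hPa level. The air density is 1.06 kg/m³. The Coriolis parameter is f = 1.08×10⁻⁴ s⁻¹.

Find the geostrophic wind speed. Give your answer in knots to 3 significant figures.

38.2 knots

Pressure gradient: |∂P/∂n| = 1300 Pa / 578000 m = 2.25×10⁻³ Pa/m
Geostrophic balance (pressure-gradient force = Coriolis force):
V_g = (1/(fρ)) |∂P/∂n| = 2.25×10⁻³ / (1.08×10⁻⁴ × 1.06) = 19.6 m/s
Converting: 19.6 m/s × 1.944 = 38.2 knots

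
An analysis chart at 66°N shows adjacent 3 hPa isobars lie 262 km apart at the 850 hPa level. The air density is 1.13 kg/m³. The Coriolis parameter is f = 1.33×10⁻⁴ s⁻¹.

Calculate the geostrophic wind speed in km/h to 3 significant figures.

Pressure gradient: |∂P/∂n| = 300 Pa / 262000 m = 1.15×10⁻³ Pa/m
Geostrophic balance (pressure-gradient force = Coriolis force):
V_g = (1/(fρ)) |∂P/∂n| = 1.15×10⁻³ / (1.33×10⁻⁴ × 1.13) = 7.62 m/s
Converting: 7.62 m/s × 3.6 = 27.4 km/h

27.4 km/h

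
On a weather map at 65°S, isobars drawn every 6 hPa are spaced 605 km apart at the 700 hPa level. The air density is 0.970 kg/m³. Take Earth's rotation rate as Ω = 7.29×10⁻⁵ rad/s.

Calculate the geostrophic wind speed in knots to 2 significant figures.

Coriolis parameter at 65°S:
f = 2Ω sin φ = 2 × 7.29×10⁻⁵ × sin 65° = 1.32×10⁻⁴ s⁻¹
Pressure gradient: |∂P/∂n| = 600 Pa / 605000 m = 9.92×10⁻⁴ Pa/m
Geostrophic balance (pressure-gradient force = Coriolis force):
V_g = (1/(fρ)) |∂P/∂n| = 9.92×10⁻⁴ / (1.32×10⁻⁴ × 0.970) = 7.74 m/s
Converting: 7.74 m/s × 1.944 = 15 knots

15 knots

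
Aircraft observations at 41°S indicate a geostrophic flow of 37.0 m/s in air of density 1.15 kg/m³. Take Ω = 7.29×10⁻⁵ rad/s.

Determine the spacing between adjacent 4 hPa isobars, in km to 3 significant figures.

98.3 km

Coriolis parameter at 41°S:
f = 2Ω sin φ = 2 × 7.29×10⁻⁵ × sin 41° = 9.57×10⁻⁵ s⁻¹
Geostrophic balance rearranged: |∂P/∂n| = f ρ V_g
|∂P/∂n| = 9.57×10⁻⁵ × 1.15 × 37.0 = 4.07×10⁻³ Pa/m
Isobar spacing: Δn = ΔP/|∂P/∂n| = 400 Pa / 4.07×10⁻³ Pa/m = 98279 m ≈ 98.3 km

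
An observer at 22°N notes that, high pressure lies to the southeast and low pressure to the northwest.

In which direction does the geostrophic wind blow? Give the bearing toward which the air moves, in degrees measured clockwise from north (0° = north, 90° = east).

045°

The pressure-gradient force points toward the northwest (bearing 315°).
Geostrophic balance: in the Northern Hemisphere the Coriolis force deflects motion to the right, so the geostrophic wind blows 90° to the right of the pressure-gradient force (low pressure on the left).
Rotating 315° by 90° clockwise gives 045° — the wind blows toward the northeast.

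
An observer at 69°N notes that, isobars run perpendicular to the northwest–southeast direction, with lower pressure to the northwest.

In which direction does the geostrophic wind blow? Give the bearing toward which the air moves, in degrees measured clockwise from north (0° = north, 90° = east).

045°

The pressure-gradient force points toward the northwest (bearing 315°).
Geostrophic balance: in the Northern Hemisphere the Coriolis force deflects motion to the right, so the geostrophic wind blows 90° to the right of the pressure-gradient force (low pressure on the left).
Rotating 315° by 90° clockwise gives 045° — the wind blows toward the northeast.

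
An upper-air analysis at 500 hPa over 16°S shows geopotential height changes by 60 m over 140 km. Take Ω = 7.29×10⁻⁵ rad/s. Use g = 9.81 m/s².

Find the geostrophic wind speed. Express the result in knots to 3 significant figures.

203 knots

Coriolis parameter at 16°S:
f = 2Ω sin φ = 2 × 7.29×10⁻⁵ × sin 16° = 4.02×10⁻⁵ s⁻¹
Height gradient: |∂Z/∂n| = 60 m / 140000 m = 4.29×10⁻⁴
On a pressure surface, geostrophic balance gives V_g = (g/f)|∂Z/∂n|:
V_g = 9.81 × 4.29×10⁻⁴ / 4.02×10⁻⁵ = 105 m/s
Converting: 105 m/s × 1.944 = 203 knots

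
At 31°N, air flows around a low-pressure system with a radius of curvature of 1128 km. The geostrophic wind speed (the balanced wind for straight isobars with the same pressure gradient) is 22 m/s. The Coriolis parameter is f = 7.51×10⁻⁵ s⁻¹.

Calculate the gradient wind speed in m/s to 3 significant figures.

Around a low, centrifugal force acts outward with Coriolis, so pressure-gradient force balances both:
(1/ρ)|∂P/∂n| = fV + V²/R  →  V² + fR·V − fR·V_g = 0
With fR = 7.51×10⁻⁵ × 1128×10³ m = 84.7 m/s:
V = [−fR + √((fR)² + 4 fR V_g)]/2 = [−84.7 + √(84.7² + 4×84.7×22)]/2 = 18.1 m/s
Subgeostrophic (V < V_g = 22 m/s), as expected around a low.

18.1 m/s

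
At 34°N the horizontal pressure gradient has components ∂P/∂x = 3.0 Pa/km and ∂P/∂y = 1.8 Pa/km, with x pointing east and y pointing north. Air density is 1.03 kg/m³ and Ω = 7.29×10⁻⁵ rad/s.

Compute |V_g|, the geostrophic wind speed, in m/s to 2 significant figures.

Coriolis parameter at 34°N:
f = 2Ω sin φ = 2 × 7.29×10⁻⁵ × sin 34° = 8.15×10⁻⁵ s⁻¹
Component geostrophic relations (x east, y north):
u_g = −(1/(fρ)) ∂P/∂y,  v_g = (1/(fρ)) ∂P/∂x
u_g = −(1.8×10⁻³)/(8.15×10⁻⁵ × 1.03) = −21.4 m/s;  v_g = (3.0×10⁻³)/(8.15×10⁻⁵ × 1.03) = 35.7 m/s
|V_g| = √(u_g² + v_g²) = 41.7 m/s

42 m/s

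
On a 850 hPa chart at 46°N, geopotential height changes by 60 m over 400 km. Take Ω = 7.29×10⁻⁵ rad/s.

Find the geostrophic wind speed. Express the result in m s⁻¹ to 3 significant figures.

Coriolis parameter at 46°N:
f = 2Ω sin φ = 2 × 7.29×10⁻⁵ × sin 46° = 1.05×10⁻⁴ s⁻¹
Height gradient: |∂Z/∂n| = 60 m / 400000 m = 1.50×10⁻⁴
On a pressure surface, geostrophic balance gives V_g = (g/f)|∂Z/∂n|:
V_g = 9.81 × 1.50×10⁻⁴ / 1.05×10⁻⁴ = 14.0 m/s

14.0 m s⁻¹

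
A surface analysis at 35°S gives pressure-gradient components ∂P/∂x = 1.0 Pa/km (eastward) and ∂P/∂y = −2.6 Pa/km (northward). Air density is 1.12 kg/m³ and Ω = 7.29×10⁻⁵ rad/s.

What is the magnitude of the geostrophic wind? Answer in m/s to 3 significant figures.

29.7 m/s

Coriolis parameter at 35°S:
f = 2Ω sin φ = 2 × 7.29×10⁻⁵ × sin 35° = 8.36×10⁻⁵ s⁻¹
In the Southern Hemisphere f is negative: f = −8.36×10⁻⁵ s⁻¹.
Component geostrophic relations (x east, y north):
u_g = −(1/(fρ)) ∂P/∂y,  v_g = (1/(fρ)) ∂P/∂x
u_g = −(−2.6×10⁻³)/(−8.36×10⁻⁵ × 1.12) = −27.8 m/s;  v_g = (1.0×10⁻³)/(−8.36×10⁻⁵ × 1.12) = −10.7 m/s
|V_g| = √(u_g² + v_g²) = 29.7 m/s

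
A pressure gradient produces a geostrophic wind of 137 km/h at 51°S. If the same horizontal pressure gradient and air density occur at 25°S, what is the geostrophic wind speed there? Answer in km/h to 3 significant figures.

With the same pressure gradient and density, V_g ∝ 1/f ∝ 1/sin φ.
V₂ = V₁ · sin φ₁ / sin φ₂ = 137 × sin 51° / sin 25°
V₂ = 137 × 0.7771/0.4226 = 252 km/h

252 km/h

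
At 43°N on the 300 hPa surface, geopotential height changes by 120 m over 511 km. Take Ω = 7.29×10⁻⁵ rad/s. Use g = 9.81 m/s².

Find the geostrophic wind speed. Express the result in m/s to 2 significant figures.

23 m/s

Coriolis parameter at 43°N:
f = 2Ω sin φ = 2 × 7.29×10⁻⁵ × sin 43° = 9.94×10⁻⁵ s⁻¹
Height gradient: |∂Z/∂n| = 120 m / 511000 m = 2.35×10⁻⁴
On a pressure surface, geostrophic balance gives V_g = (g/f)|∂Z/∂n|:
V_g = 9.81 × 2.35×10⁻⁴ / 9.94×10⁻⁵ = 23.2 m/s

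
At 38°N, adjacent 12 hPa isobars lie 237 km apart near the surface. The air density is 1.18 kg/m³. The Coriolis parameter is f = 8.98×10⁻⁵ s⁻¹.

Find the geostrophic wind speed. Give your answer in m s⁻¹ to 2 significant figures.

Pressure gradient: |∂P/∂n| = 1200 Pa / 237000 m = 5.06×10⁻³ Pa/m
Geostrophic balance (pressure-gradient force = Coriolis force):
V_g = (1/(fρ)) |∂P/∂n| = 5.06×10⁻³ / (8.98×10⁻⁵ × 1.18) = 47.8 m/s

48 m s⁻¹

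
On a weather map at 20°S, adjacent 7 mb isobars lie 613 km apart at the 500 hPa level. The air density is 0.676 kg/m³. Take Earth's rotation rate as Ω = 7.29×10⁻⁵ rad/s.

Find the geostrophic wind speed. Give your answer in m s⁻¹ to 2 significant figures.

34 m s⁻¹

Coriolis parameter at 20°S:
f = 2Ω sin φ = 2 × 7.29×10⁻⁵ × sin 20° = 4.99×10⁻⁵ s⁻¹
Pressure gradient: |∂P/∂n| = 700 Pa / 613000 m = 1.14×10⁻³ Pa/m
Geostrophic balance (pressure-gradient force = Coriolis force):
V_g = (1/(fρ)) |∂P/∂n| = 1.14×10⁻³ / (4.99×10⁻⁵ × 0.676) = 33.9 m/s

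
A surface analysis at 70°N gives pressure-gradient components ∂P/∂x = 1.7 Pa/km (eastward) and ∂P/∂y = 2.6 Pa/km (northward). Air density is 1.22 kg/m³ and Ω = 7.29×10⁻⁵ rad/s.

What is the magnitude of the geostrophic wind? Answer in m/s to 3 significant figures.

Coriolis parameter at 70°N:
f = 2Ω sin φ = 2 × 7.29×10⁻⁵ × sin 70° = 1.37×10⁻⁴ s⁻¹
Component geostrophic relations (x east, y north):
u_g = −(1/(fρ)) ∂P/∂y,  v_g = (1/(fρ)) ∂P/∂x
u_g = −(2.6×10⁻³)/(1.37×10⁻⁴ × 1.22) = −15.6 m/s;  v_g = (1.7×10⁻³)/(1.37×10⁻⁴ × 1.22) = 10.2 m/s
|V_g| = √(u_g² + v_g²) = 18.6 m/s

18.6 m/s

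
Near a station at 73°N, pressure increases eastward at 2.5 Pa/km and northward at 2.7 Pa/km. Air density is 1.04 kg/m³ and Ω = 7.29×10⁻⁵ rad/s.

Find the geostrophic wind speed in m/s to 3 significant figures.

Coriolis parameter at 73°N:
f = 2Ω sin φ = 2 × 7.29×10⁻⁵ × sin 73° = 1.39×10⁻⁴ s⁻¹
Component geostrophic relations (x east, y north):
u_g = −(1/(fρ)) ∂P/∂y,  v_g = (1/(fρ)) ∂P/∂x
u_g = −(2.7×10⁻³)/(1.39×10⁻⁴ × 1.04) = −18.6 m/s;  v_g = (2.5×10⁻³)/(1.39×10⁻⁴ × 1.04) = 17.2 m/s
|V_g| = √(u_g² + v_g²) = 25.4 m/s

25.4 m/s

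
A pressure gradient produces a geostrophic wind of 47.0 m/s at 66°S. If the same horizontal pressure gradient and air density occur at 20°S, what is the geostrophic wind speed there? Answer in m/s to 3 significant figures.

126 m/s

With the same pressure gradient and density, V_g ∝ 1/f ∝ 1/sin φ.
V₂ = V₁ · sin φ₁ / sin φ₂ = 47.0 × sin 66° / sin 20°
V₂ = 47.0 × 0.9135/0.3420 = 126 m/s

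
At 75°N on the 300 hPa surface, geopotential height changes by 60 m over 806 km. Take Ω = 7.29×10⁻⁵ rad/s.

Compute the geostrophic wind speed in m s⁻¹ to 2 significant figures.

5.2 m s⁻¹

Coriolis parameter at 75°N:
f = 2Ω sin φ = 2 × 7.29×10⁻⁵ × sin 75° = 1.41×10⁻⁴ s⁻¹
Height gradient: |∂Z/∂n| = 60 m / 806000 m = 7.44×10⁻⁵
On a pressure surface, geostrophic balance gives V_g = (g/f)|∂Z/∂n|:
V_g = 9.81 × 7.44×10⁻⁵ / 1.41×10⁻⁴ = 5.19 m/s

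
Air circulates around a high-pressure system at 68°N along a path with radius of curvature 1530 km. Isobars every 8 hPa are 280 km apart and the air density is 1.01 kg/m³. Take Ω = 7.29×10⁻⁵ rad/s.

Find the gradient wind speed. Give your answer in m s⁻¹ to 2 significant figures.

Coriolis parameter at 68°N:
f = 2Ω sin φ = 2 × 7.29×10⁻⁵ × sin 68° = 1.35×10⁻⁴ s⁻¹
Pressure gradient: |∂P/∂n| = 800 Pa / 280000 m = 2.86×10⁻³ Pa/m
Geostrophic speed: V_g = |∂P/∂n|/(fρ) = 2.86×10⁻³/(1.35×10⁻⁴ × 1.01) = 20.9 m/s
Around a high, pressure-gradient force acts outward with centrifugal, so Coriolis balances both:
fV = (1/ρ)|∂P/∂n| + V²/R  →  V² − fR·V + fR·V_g = 0
With fR = 1.35×10⁻⁴ × 1530×10³ m = 207 m/s:
V = [fR − √((fR)² − 4 fR V_g)]/2 = [207 − √(207² − 4×207×20.9)]/2 = 23.6 m/s
Supergeostrophic (V > V_g = 20.9 m/s), as expected around a high.

24 m s⁻¹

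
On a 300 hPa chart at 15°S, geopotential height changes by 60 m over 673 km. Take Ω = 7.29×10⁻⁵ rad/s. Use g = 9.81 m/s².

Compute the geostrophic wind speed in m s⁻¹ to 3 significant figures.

23.2 m s⁻¹

Coriolis parameter at 15°S:
f = 2Ω sin φ = 2 × 7.29×10⁻⁵ × sin 15° = 3.77×10⁻⁵ s⁻¹
Height gradient: |∂Z/∂n| = 60 m / 673000 m = 8.92×10⁻⁵
On a pressure surface, geostrophic balance gives V_g = (g/f)|∂Z/∂n|:
V_g = 9.81 × 8.92×10⁻⁵ / 3.77×10⁻⁵ = 23.2 m/s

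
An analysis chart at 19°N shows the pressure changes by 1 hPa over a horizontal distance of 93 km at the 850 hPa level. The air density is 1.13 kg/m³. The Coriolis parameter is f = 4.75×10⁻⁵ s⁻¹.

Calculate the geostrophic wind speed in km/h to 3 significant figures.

72.1 km/h

Pressure gradient: |∂P/∂n| = 100 Pa / 93000 m = 1.08×10⁻³ Pa/m
Geostrophic balance (pressure-gradient force = Coriolis force):
V_g = (1/(fρ)) |∂P/∂n| = 1.08×10⁻³ / (4.75×10⁻⁵ × 1.13) = 20.0 m/s
Converting: 20.0 m/s × 3.6 = 72.1 km/h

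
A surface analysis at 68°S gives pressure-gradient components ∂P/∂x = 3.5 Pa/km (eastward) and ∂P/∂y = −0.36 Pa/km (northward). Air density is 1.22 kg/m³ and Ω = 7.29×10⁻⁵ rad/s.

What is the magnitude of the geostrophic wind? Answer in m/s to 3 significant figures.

21.3 m/s

Coriolis parameter at 68°S:
f = 2Ω sin φ = 2 × 7.29×10⁻⁵ × sin 68° = 1.35×10⁻⁴ s⁻¹
In the Southern Hemisphere f is negative: f = −1.35×10⁻⁴ s⁻¹.
Component geostrophic relations (x east, y north):
u_g = −(1/(fρ)) ∂P/∂y,  v_g = (1/(fρ)) ∂P/∂x
u_g = −(−0.36×10⁻³)/(−1.35×10⁻⁴ × 1.22) = −2.18 m/s;  v_g = (3.5×10⁻³)/(−1.35×10⁻⁴ × 1.22) = −21.2 m/s
|V_g| = √(u_g² + v_g²) = 21.3 m/s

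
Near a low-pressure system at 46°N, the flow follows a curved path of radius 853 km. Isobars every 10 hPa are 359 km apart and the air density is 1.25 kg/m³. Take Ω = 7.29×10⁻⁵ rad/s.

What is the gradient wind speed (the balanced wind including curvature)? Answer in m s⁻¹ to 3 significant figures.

17.7 m s⁻¹

Coriolis parameter at 46°N:
f = 2Ω sin φ = 2 × 7.29×10⁻⁵ × sin 46° = 1.05×10⁻⁴ s⁻¹
Pressure gradient: |∂P/∂n| = 1000 Pa / 359000 m = 2.79×10⁻³ Pa/m
Geostrophic speed: V_g = |∂P/∂n|/(fρ) = 2.79×10⁻³/(1.05×10⁻⁴ × 1.25) = 21.2 m/s
Around a low, centrifugal force acts outward with Coriolis, so pressure-gradient force balances both:
(1/ρ)|∂P/∂n| = fV + V²/R  →  V² + fR·V − fR·V_g = 0
With fR = 1.05×10⁻⁴ × 853×10³ m = 89.5 m/s:
V = [−fR + √((fR)² + 4 fR V_g)]/2 = [−89.5 + √(89.5² + 4×89.5×21.2)]/2 = 17.7 m/s
Subgeostrophic (V < V_g = 21.2 m/s), as expected around a low.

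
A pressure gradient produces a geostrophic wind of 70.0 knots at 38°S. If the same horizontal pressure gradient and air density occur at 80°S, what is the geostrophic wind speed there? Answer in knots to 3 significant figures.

43.8 knots

With the same pressure gradient and density, V_g ∝ 1/f ∝ 1/sin φ.
V₂ = V₁ · sin φ₁ / sin φ₂ = 70.0 × sin 38° / sin 80°
V₂ = 70.0 × 0.6157/0.9848 = 43.8 knots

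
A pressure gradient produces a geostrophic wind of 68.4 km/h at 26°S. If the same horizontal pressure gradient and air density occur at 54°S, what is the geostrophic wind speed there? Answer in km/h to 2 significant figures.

With the same pressure gradient and density, V_g ∝ 1/f ∝ 1/sin φ.
V₂ = V₁ · sin φ₁ / sin φ₂ = 68.4 × sin 26° / sin 54°
V₂ = 68.4 × 0.4384/0.8090 = 37 km/h

37 km/h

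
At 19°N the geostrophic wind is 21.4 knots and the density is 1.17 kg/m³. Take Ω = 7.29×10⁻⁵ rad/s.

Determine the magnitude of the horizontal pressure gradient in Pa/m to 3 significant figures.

6.11×10⁻⁴ Pa/m

Coriolis parameter at 19°N:
f = 2Ω sin φ = 2 × 7.29×10⁻⁵ × sin 19° = 4.75×10⁻⁵ s⁻¹
Wind speed in SI: 21.4 knots = 11.0 m/s
Geostrophic balance rearranged: |∂P/∂n| = f ρ V_g
|∂P/∂n| = 4.75×10⁻⁵ × 1.17 × 11.0 = 6.11×10⁻⁴ Pa/m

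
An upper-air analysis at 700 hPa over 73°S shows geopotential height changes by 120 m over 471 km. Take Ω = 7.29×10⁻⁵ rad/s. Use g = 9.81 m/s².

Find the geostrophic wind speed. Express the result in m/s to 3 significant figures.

Coriolis parameter at 73°S:
f = 2Ω sin φ = 2 × 7.29×10⁻⁵ × sin 73° = 1.39×10⁻⁴ s⁻¹
Height gradient: |∂Z/∂n| = 120 m / 471000 m = 2.55×10⁻⁴
On a pressure surface, geostrophic balance gives V_g = (g/f)|∂Z/∂n|:
V_g = 9.81 × 2.55×10⁻⁴ / 1.39×10⁻⁴ = 17.9 m/s

17.9 m/s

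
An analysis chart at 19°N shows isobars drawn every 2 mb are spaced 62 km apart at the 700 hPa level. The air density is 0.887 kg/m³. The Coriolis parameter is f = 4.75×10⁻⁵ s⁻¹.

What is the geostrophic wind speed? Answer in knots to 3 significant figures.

Pressure gradient: |∂P/∂n| = 200 Pa / 62000 m = 3.23×10⁻³ Pa/m
Geostrophic balance (pressure-gradient force = Coriolis force):
V_g = (1/(fρ)) |∂P/∂n| = 3.23×10⁻³ / (4.75×10⁻⁵ × 0.887) = 76.6 m/s
Converting: 76.6 m/s × 1.944 = 149 knots

149 knots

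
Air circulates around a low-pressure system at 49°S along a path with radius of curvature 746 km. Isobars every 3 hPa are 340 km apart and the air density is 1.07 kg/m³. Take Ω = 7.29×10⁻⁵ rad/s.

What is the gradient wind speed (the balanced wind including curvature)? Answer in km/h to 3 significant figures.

Coriolis parameter at 49°S:
f = 2Ω sin φ = 2 × 7.29×10⁻⁵ × sin 49° = 1.10×10⁻⁴ s⁻¹
Pressure gradient: |∂P/∂n| = 300 Pa / 340000 m = 8.82×10⁻⁴ Pa/m
Geostrophic speed: V_g = |∂P/∂n|/(fρ) = 8.82×10⁻⁴/(1.10×10⁻⁴ × 1.07) = 7.49 m/s
Around a low, centrifugal force acts outward with Coriolis, so pressure-gradient force balances both:
(1/ρ)|∂P/∂n| = fV + V²/R  →  V² + fR·V − fR·V_g = 0
With fR = 1.10×10⁻⁴ × 746×10³ m = 82.1 m/s:
V = [−fR + √((fR)² + 4 fR V_g)]/2 = [−82.1 + √(82.1² + 4×82.1×7.49)]/2 = 6.91 m/s
Subgeostrophic (V < V_g = 7.49 m/s), as expected around a low.
Converting: 6.91 m/s × 3.6 = 24.9 km/h

24.9 km/h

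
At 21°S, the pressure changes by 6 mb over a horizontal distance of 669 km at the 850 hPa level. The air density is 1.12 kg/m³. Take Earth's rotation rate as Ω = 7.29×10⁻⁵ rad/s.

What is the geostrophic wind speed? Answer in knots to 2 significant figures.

Coriolis parameter at 21°S:
f = 2Ω sin φ = 2 × 7.29×10⁻⁵ × sin 21° = 5.23×10⁻⁵ s⁻¹
Pressure gradient: |∂P/∂n| = 600 Pa / 669000 m = 8.97×10⁻⁴ Pa/m
Geostrophic balance (pressure-gradient force = Coriolis force):
V_g = (1/(fρ)) |∂P/∂n| = 8.97×10⁻⁴ / (5.23×10⁻⁵ × 1.12) = 15.3 m/s
Converting: 15.3 m/s × 1.944 = 30 knots

30 knots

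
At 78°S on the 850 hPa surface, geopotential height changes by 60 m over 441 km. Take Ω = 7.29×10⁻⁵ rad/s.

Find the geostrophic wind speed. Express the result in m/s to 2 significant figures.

9.4 m/s

Coriolis parameter at 78°S:
f = 2Ω sin φ = 2 × 7.29×10⁻⁵ × sin 78° = 1.43×10⁻⁴ s⁻¹
Height gradient: |∂Z/∂n| = 60 m / 441000 m = 1.36×10⁻⁴
On a pressure surface, geostrophic balance gives V_g = (g/f)|∂Z/∂n|:
V_g = 9.81 × 1.36×10⁻⁴ / 1.43×10⁻⁴ = 9.36 m/s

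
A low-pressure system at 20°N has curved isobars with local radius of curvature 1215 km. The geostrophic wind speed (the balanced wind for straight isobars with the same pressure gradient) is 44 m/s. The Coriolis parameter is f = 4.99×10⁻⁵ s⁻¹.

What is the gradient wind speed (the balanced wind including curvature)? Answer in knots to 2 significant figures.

57 knots

Around a low, centrifugal force acts outward with Coriolis, so pressure-gradient force balances both:
(1/ρ)|∂P/∂n| = fV + V²/R  →  V² + fR·V − fR·V_g = 0
With fR = 4.99×10⁻⁵ × 1215×10³ m = 60.6 m/s:
V = [−fR + √((fR)² + 4 fR V_g)]/2 = [−60.6 + √(60.6² + 4×60.6×44)]/2 = 29.6 m/s
Subgeostrophic (V < V_g = 44 m/s), as expected around a low.
Converting: 29.6 m/s × 1.944 = 57 knots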